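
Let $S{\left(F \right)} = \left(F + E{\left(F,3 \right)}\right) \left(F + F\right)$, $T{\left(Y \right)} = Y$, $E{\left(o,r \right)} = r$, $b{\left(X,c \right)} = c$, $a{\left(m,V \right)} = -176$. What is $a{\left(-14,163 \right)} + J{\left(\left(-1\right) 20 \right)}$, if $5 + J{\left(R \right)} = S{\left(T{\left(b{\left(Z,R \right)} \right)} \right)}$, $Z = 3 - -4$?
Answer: $499$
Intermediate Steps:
$Z = 7$ ($Z = 3 + 4 = 7$)
$S{\left(F \right)} = 2 F \left(3 + F\right)$ ($S{\left(F \right)} = \left(F + 3\right) \left(F + F\right) = \left(3 + F\right) 2 F = 2 F \left(3 + F\right)$)
$J{\left(R \right)} = -5 + 2 R \left(3 + R\right)$
$a{\left(-14,163 \right)} + J{\left(\left(-1\right) 20 \right)} = -176 - \left(5 - 2 \left(\left(-1\right) 20\right) \left(3 - 20\right)\right) = -176 - \left(5 + 40 \left(3 - 20\right)\right) = -176 - \left(5 + 40 \left(-17\right)\right) = -176 + \left(-5 + 680\right) = -176 + 675 = 499$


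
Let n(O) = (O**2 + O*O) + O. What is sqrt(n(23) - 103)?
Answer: sqrt(978) ≈ 31.273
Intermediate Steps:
n(O) = O + 2*O**2 (n(O) = (O**2 + O**2) + O = 2*O**2 + O = O + 2*O**2)
sqrt(n(23) - 103) = sqrt(23*(1 + 2*23) - 103) = sqrt(23*(1 + 46) - 103) = sqrt(23*47 - 103) = sqrt(1081 - 103) = sqrt(978)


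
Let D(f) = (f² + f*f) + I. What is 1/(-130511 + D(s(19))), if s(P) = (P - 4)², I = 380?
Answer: -1/28881 ≈ -3.4625e-5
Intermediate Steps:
s(P) = (-4 + P)²
D(f) = 380 + 2*f² (D(f) = (f² + f*f) + 380 = (f² + f²) + 380 = 2*f² + 380 = 380 + 2*f²)
1/(-130511 + D(s(19))) = 1/(-130511 + (380 + 2*((-4 + 19)²)²)) = 1/(-130511 + (380 + 2*(15²)²)) = 1/(-130511 + (380 + 2*225²)) = 1/(-130511 + (380 + 2*50625)) = 1/(-130511 + (380 + 101250)) = 1/(-130511 + 101630) = 1/(-28881) = -1/28881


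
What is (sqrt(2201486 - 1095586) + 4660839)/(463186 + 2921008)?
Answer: 4660839/3384194 + 5*sqrt(11059)/1692097 ≈ 1.3775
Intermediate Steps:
(sqrt(2201486 - 1095586) + 4660839)/(463186 + 2921008) = (sqrt(1105900) + 4660839)/3384194 = (10*sqrt(11059) + 4660839)*(1/3384194) = (4660839 + 10*sqrt(11059))*(1/3384194) = 4660839/3384194 + 5*sqrt(11059)/1692097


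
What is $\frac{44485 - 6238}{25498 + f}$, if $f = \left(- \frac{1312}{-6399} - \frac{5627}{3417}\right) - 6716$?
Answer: $\frac{1490704641}{731985917} \approx 2.0365$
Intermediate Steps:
$f = - \frac{2879988947}{428733}$ ($f = \left(\left(-1312\right) \left(- \frac{1}{6399}\right) - \frac{331}{201}\right) - 6716 = \left(\frac{1312}{6399} - \frac{331}{201}\right) - 6716 = - \frac{618119}{428733} - 6716 = - \frac{2879988947}{428733} \approx -6717.4$)
$\frac{44485 - 6238}{25498 + f} = \frac{44485 - 6238}{25498 - \frac{2879988947}{428733}} = \frac{38247}{\frac{8051845087}{428733}} = 38247 \cdot \frac{428733}{8051845087} = \frac{1490704641}{731985917}$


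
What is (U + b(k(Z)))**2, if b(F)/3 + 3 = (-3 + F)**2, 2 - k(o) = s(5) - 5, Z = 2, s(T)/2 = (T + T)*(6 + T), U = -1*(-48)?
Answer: 19601960049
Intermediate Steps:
U = 48
s(T) = 4*T*(6 + T) (s(T) = 2*((T + T)*(6 + T)) = 2*((2*T)*(6 + T)) = 2*(2*T*(6 + T)) = 4*T*(6 + T))
k(o) = -213 (k(o) = 2 - (4*5*(6 + 5) - 5) = 2 - (4*5*11 - 5) = 2 - (220 - 5) = 2 - 1*215 = 2 - 215 = -213)
b(F) = -9 + 3*(-3 + F)**2
(U + b(k(Z)))**2 = (48 + (-9 + 3*(-3 - 213)**2))**2 = (48 + (-9 + 3*(-216)**2))**2 = (48 + (-9 + 3*46656))**2 = (48 + (-9 + 139968))**2 = (48 + 139959)**2 = 140007**2 = 19601960049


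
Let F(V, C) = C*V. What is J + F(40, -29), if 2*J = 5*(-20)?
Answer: -1210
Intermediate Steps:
J = -50 (J = (5*(-20))/2 = (½)*(-100) = -50)
J + F(40, -29) = -50 - 29*40 = -50 - 1160 = -1210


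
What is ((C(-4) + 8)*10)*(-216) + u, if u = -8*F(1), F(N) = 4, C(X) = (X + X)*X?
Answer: -86432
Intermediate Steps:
C(X) = 2*X**2 (C(X) = (2*X)*X = 2*X**2)
u = -32 (u = -8*4 = -32)
((C(-4) + 8)*10)*(-216) + u = ((2*(-4)**2 + 8)*10)*(-216) - 32 = ((2*16 + 8)*10)*(-216) - 32 = ((32 + 8)*10)*(-216) - 32 = (40*10)*(-216) - 32 = 400*(-216) - 32 = -86400 - 32 = -86432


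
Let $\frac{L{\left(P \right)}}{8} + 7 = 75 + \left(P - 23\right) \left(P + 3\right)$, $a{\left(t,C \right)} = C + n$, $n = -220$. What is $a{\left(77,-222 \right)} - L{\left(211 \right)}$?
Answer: $-322842$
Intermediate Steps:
$a{\left(t,C \right)} = -220 + C$ ($a{\left(t,C \right)} = C - 220 = -220 + C$)
$L{\left(P \right)} = 544 + 8 \left(-23 + P\right) \left(3 + P\right)$ ($L{\left(P \right)} = -56 + 8 \left(75 + \left(P - 23\right) \left(P + 3\right)\right) = -56 + 8 \left(75 + \left(-23 + P\right) \left(3 + P\right)\right) = -56 + \left(600 + 8 \left(-23 + P\right) \left(3 + P\right)\right) = 544 + 8 \left(-23 + P\right) \left(3 + P\right)$)
$a{\left(77,-222 \right)} - L{\left(211 \right)} = \left(-220 - 222\right) - \left(-8 - 33760 + 8 \cdot 211^{2}\right) = -442 - \left(-8 - 33760 + 8 \cdot 44521\right) = -442 - \left(-8 - 33760 + 356168\right) = -442 - 322400 = -322842$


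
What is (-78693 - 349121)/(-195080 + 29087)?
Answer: 427814/165993 ≈ 2.5773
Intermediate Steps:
(-78693 - 349121)/(-195080 + 29087) = -427814/(-165993) = -427814*(-1/165993) = 427814/165993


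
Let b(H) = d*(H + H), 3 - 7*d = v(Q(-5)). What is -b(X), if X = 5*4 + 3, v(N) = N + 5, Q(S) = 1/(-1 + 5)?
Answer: 207/14 ≈ 14.786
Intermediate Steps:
Q(S) = 1/4
v(N) = 5 + N
d = -9/28 (d = 3/7 - (5 + 1/4)/7 = 3/7 - 1/7*21/4 = 3/7 - 3/4 = -9/28 ≈ -0.32143)
X = 23 (X = 20 + 3 = 23)
b(H) = -9*H/14 (b(H) = -9*(H + H)/28 = -9*H/14)
-b(X) = -(-9)*23/14 = -1*(-207/14) = 207/14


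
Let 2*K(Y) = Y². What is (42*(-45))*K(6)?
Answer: -34020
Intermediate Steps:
K(Y) = Y²/2
(42*(-45))*K(6) = (42*(-45))*((½)*6²) = -945*36 = -1890*18 = -34020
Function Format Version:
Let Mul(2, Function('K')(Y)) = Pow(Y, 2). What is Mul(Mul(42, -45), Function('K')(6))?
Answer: -34020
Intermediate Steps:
Function('K')(Y) = Mul(Rational(1, 2), Pow(Y, 2))
Mul(Mul(42, -45), Function('K')(6)) = Mul(Mul(42, -45), Mul(Rational(1, 2), Pow(6, 2))) = Mul(-1890, Mul(Rational(1, 2), 36)) = Mul(-1890, 18) = -34020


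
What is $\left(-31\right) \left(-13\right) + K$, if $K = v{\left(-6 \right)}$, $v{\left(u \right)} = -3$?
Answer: $400$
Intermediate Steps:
$K = -3$
$\left(-31\right) \left(-13\right) + K = \left(-31\right) \left(-13\right) - 3 = 403 - 3 = 400$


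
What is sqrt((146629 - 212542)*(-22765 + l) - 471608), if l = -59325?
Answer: sqrt(5410326562) ≈ 73555.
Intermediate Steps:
sqrt((146629 - 212542)*(-22765 + l) - 471608) = sqrt((146629 - 212542)*(-22765 - 59325) - 471608) = sqrt(-65913*(-82090) - 471608) = sqrt(5410798170 - 471608) = sqrt(5410326562)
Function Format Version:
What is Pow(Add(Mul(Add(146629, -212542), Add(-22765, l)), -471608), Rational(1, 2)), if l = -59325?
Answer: Pow(5410326562, Rational(1, 2)) ≈ 73555.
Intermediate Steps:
Pow(Add(Mul(Add(146629, -212542), Add(-22765, l)), -471608), Rational(1, 2)) = Pow(Add(Mul(Add(146629, -212542), Add(-22765, -59325)), -471608), Rational(1, 2)) = Pow(Add(Mul(-65913, -82090), -471608), Rational(1, 2)) = Pow(Add(5410798170, -471608), Rational(1, 2)) = Pow(5410326562, Rational(1, 2))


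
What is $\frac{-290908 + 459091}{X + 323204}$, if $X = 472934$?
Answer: $\frac{168183}{796138} \approx 0.21125$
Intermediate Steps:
$\frac{-290908 + 459091}{X + 323204} = \frac{-290908 + 459091}{472934 + 323204} = \frac{168183}{796138}$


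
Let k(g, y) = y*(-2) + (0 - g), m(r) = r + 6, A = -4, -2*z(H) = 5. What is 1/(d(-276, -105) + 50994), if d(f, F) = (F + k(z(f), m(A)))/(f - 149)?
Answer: 850/43345113 ≈ 1.9610e-5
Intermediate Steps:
z(H) = -5/2 (z(H) = -½*5 = -5/2)
m(r) = 6 + r
k(g, y) = -g - 2*y (k(g, y) = -2*y - g = -g - 2*y)
d(f, F) = (-3/2 + F)/(-149 + f) (d(f, F) = (F + (-1*(-5/2) - 2*(6 - 4)))/(f - 149) = (F + (5/2 - 2*2))/(-149 + f) = (F + (5/2 - 4))/(-149 + f) = (F - 3/2)/(-149 + f) = (-3/2 + F)/(-149 + f))
1/(d(-276, -105) + 50994) = 1/((-3/2 - 105)/(-149 - 276) + 50994) = 1/(-213/2/(-425) + 50994) = 1/(-1/425*(-213/2) + 50994) = 1/(213/850 + 50994) = 1/(43345113/850) = 850/43345113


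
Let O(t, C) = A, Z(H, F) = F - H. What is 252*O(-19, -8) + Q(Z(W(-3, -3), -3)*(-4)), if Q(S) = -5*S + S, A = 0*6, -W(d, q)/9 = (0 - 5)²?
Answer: 3552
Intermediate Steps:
W(d, q) = -225 (W(d, q) = -9*(0 - 5)² = -9*(-5)² = -9*25 = -225)
A = 0
O(t, C) = 0
Q(S) = -4*S
252*O(-19, -8) + Q(Z(W(-3, -3), -3)*(-4)) = 252*0 - 4*(-3 - 1*(-225))*(-4) = 0 - 4*(-3 + 225)*(-4) = 0 - 888*(-4) = 0 - 4*(-888) = 0 + 3552 = 3552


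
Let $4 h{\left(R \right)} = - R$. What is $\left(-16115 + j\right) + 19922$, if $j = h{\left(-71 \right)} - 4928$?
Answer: $- \frac{4413}{4} \approx -1103.3$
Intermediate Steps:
$h{\left(R \right)} = - \frac{R}{4}$ ($h{\left(R \right)} = \frac{\left(-1\right) R}{4} = - \frac{R}{4}$)
$j = - \frac{19641}{4}$ ($j = \left(- \frac{1}{4}\right) \left(-71\right) - 4928 = \frac{71}{4} - 4928 = - \frac{19641}{4} \approx -4910.3$)
$\left(-16115 + j\right) + 19922 = \left(-16115 - \frac{19641}{4}\right) + 19922 = - \frac{84101}{4} + 19922 = - \frac{4413}{4}$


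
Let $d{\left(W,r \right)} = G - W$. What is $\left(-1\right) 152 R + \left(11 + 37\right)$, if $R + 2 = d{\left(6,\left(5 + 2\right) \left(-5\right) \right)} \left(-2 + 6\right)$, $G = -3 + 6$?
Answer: $2176$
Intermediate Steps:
$G = 3$
$d{\left(W,r \right)} = 3 - W$
$R = -14$ ($R = -2 + \left(3 - 6\right) \left(-2 + 6\right) = -2 + \left(3 - 6\right) 4 = -2 - 12 = -14$)
$\left(-1\right) 152 R + \left(11 + 37\right) = \left(-1\right) 152 \left(-14\right) + \left(11 + 37\right) = \left(-152\right) \left(-14\right) + 48 = 2128 + 48 = 2176$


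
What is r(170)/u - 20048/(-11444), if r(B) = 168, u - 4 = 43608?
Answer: 54765998/31193483 ≈ 1.7557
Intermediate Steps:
u = 43612 (u = 4 + 43608 = 43612)
r(170)/u - 20048/(-11444) = 168/43612 - 20048/(-11444) = 168*(1/43612) - 20048*(-1/11444) = 42/10903 + 5012/2861 = 54765998/31193483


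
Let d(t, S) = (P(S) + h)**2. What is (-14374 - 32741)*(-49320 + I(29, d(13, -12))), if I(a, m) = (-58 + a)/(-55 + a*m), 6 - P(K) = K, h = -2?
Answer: 17123433620535/7369 ≈ 2.3237e+9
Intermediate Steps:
P(K) = 6 - K
d(t, S) = (4 - S)**2 (d(t, S) = ((6 - S) - 2)**2 = (4 - S)**2)
I(a, m) = (-58 + a)/(-55 + a*m)
(-14374 - 32741)*(-49320 + I(29, d(13, -12))) = (-14374 - 32741)*(-49320 + (-58 + 29)/(-55 + 29*(-4 - 12)**2)) = -47115*(-49320 - 29/(-55 + 29*(-16)**2)) = -47115*(-49320 - 29/(-55 + 29*256)) = -47115*(-49320 - 29/(-55 + 7424)) = -47115*(-49320 - 29/7369) = -47115*(-363439109/7369) = 17123433620535/7369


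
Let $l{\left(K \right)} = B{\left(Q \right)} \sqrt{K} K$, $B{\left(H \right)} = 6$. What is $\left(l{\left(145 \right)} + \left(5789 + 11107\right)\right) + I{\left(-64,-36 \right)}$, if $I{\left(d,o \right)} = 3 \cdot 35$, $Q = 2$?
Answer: $17001 + 870 \sqrt{145} \approx 27477.0$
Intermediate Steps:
$I{\left(d,o \right)} = 105$
$l{\left(K \right)} = 6 K^{\frac{3}{2}}$ ($l{\left(K \right)} = 6 \sqrt{K} K = 6 K^{\frac{3}{2}}$)
$\left(l{\left(145 \right)} + \left(5789 + 11107\right)\right) + I{\left(-64,-36 \right)} = \left(6 \cdot 145^{\frac{3}{2}} + \left(5789 + 11107\right)\right) + 105 = \left(6 \cdot 145 \sqrt{145} + 16896\right) + 105 = \left(870 \sqrt{145} + 16896\right) + 105 = \left(16896 + 870 \sqrt{145}\right) + 105 = 17001 + 870 \sqrt{145}$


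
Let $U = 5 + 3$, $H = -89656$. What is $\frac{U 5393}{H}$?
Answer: $- \frac{5393}{11207} \approx -0.48122$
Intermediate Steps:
$U = 8$
$\frac{U 5393}{H} = \frac{8 \cdot 5393}{-89656} = 43144 \left(- \frac{1}{89656}\right) = - \frac{5393}{11207}$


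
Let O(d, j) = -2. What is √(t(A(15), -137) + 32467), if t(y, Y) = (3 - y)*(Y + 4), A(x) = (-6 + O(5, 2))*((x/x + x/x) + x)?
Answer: 2*√3495 ≈ 118.24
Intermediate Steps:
A(x) = -16 - 8*x (A(x) = (-6 - 2)*((x/x + x/x) + x) = -8*((1 + 1) + x) = -8*(2 + x) = -16 - 8*x)
t(y, Y) = (3 - y)*(4 + Y)
√(t(A(15), -137) + 32467) = √((12 - 4*(-16 - 8*15) + 3*(-137) - 1*(-137)*(-16 - 8*15)) + 32467) = √((12 - 4*(-16 - 120) - 411 - 1*(-137)*(-16 - 120)) + 32467) = √((12 - 4*(-136) - 411 - 1*(-137)*(-136)) + 32467) = √((12 + 544 - 411 - 18632) + 32467) = √(-18487 + 32467) = √13980 = 2*√3495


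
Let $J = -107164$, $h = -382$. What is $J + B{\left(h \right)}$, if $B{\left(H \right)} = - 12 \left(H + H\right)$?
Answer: $-97996$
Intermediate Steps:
$B{\left(H \right)} = - 24 H$ ($B{\left(H \right)} = - 12 \cdot 2 H = - 24 H$)
$J + B{\left(h \right)} = -107164 - -9168 = -107164 + 9168 = -97996$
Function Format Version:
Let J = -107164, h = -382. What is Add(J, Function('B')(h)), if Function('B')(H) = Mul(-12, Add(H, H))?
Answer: -97996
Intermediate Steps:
Function('B')(H) = Mul(-24, H) (Function('B')(H) = Mul(-12, Mul(2, H)) = Mul(-24, H))
Add(J, Function('B')(h)) = Add(-107164, Mul(-24, -382)) = Add(-107164, 9168) = -97996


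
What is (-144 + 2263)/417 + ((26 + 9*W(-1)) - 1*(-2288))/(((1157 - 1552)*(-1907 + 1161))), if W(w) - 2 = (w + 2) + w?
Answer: 312689087/61438695 ≈ 5.0894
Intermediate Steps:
W(w) = 4 + 2*w (W(w) = 2 + ((w + 2) + w) = 2 + ((2 + w) + w) = 2 + (2 + 2*w) = 4 + 2*w)
(-144 + 2263)/417 + ((26 + 9*W(-1)) - 1*(-2288))/(((1157 - 1552)*(-1907 + 1161))) = (-144 + 2263)/417 + ((26 + 9*(4 + 2*(-1))) - 1*(-2288))/(((1157 - 1552)*(-1907 + 1161))) = 2119*(1/417) + ((26 + 9*(4 - 2)) + 2288)/((-395*(-746))) = 2119/417 + ((26 + 9*2) + 2288)/294670 = 2119/417 + ((26 + 18) + 2288)*(1/294670) = 2119/417 + (44 + 2288)*(1/294670) = 2119/417 + 2332*(1/294670) = 2119/417 + 1166/147335 = 312689087/61438695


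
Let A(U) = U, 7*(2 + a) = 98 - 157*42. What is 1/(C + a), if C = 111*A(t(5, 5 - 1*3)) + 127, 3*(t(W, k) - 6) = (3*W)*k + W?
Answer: 1/1158 ≈ 0.00086356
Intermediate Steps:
t(W, k) = 6 + W/3 + W*k (t(W, k) = 6 + ((3*W)*k + W)/3 = 6 + (3*W*k + W)/3 = 6 + (W + 3*W*k)/3 = 6 + (W/3 + W*k) = 6 + W/3 + W*k)
a = -930 (a = -2 + (98 - 157*42)/7 = -2 + (98 - 6594)/7 = -2 + (⅐)*(-6496) = -2 - 928 = -930)
C = 2088 (C = 111*(6 + (⅓)*5 + 5*(5 - 1*3)) + 127 = 111*(6 + 5/3 + 5*(5 - 3)) + 127 = 111*(6 + 5/3 + 5*2) + 127 = 111*(6 + 5/3 + 10) + 127 = 111*(53/3) + 127 = 1961 + 127 = 2088)
1/(C + a) = 1/(2088 - 930) = 1/1158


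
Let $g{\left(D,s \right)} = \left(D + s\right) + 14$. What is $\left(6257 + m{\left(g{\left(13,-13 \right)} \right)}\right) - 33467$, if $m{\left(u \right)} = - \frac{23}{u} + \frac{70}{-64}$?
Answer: $- \frac{6095653}{224} \approx -27213.0$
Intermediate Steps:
$g{\left(D,s \right)} = 14 + D + s$
$m{\left(u \right)} = - \frac{35}{32} - \frac{23}{u}$ ($m{\left(u \right)} = - \frac{23}{u} + 70 \left(- \frac{1}{64}\right) = - \frac{23}{u} - \frac{35}{32} = - \frac{35}{32} - \frac{23}{u}$)
$\left(6257 + m{\left(g{\left(13,-13 \right)} \right)}\right) - 33467 = \left(6257 - \left(\frac{35}{32} + \frac{23}{14 + 13 - 13}\right)\right) - 33467 = \left(6257 - \left(\frac{35}{32} + \frac{23}{14}\right)\right) - 33467 = \left(6257 - \frac{613}{224}\right) - 33467 = \frac{1400955}{224} - 33467 = - \frac{6095653}{224}$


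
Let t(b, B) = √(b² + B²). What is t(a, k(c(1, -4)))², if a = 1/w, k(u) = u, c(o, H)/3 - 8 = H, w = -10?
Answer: 14401/100 ≈ 144.01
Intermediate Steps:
c(o, H) = 24 + 3*H
a = -⅒ (a = 1/(-10) = -⅒ ≈ -0.10000)
t(b, B) = √(B² + b²)
t(a, k(c(1, -4)))² = (√((24 + 3*(-4))² + (-⅒)²))² = (√((24 - 12)² + 1/100))² = (√(12² + 1/100))² = (√(144 + 1/100))² = (√(14401/100))² = (√14401/10)² = 14401/100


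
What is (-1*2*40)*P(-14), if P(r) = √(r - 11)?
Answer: -400*I ≈ -400.0*I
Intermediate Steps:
P(r) = √(-11 + r)
(-1*2*40)*P(-14) = (-1*2*40)*√(-11 - 14) = (-2*40)*√(-25) = -400*I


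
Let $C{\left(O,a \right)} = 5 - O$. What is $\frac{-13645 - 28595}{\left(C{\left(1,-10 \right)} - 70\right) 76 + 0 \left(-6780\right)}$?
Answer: $\frac{160}{19} \approx 8.4211$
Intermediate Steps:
$\frac{-13645 - 28595}{\left(C{\left(1,-10 \right)} - 70\right) 76 + 0 \left(-6780\right)} = \frac{-13645 - 28595}{\left(\left(5 - 1\right) - 70\right) 76 + 0 \left(-6780\right)} = - \frac{42240}{\left(\left(5 - 1\right) - 70\right) 76 + 0} = - \frac{42240}{\left(4 - 70\right) 76 + 0} = - \frac{42240}{\left(-66\right) 76 + 0} = - \frac{42240}{-5016 + 0} = - \frac{42240}{-5016} = \left(-42240\right) \left(- \frac{1}{5016}\right) = \frac{160}{19}$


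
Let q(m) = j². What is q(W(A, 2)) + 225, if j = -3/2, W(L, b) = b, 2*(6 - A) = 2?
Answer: 909/4 ≈ 227.25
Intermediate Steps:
A = 5 (A = 6 - ½*2 = 6 - 1 = 5)
j = -3/2 (j = -3*½ = -3/2 ≈ -1.5000)
q(m) = 9/4 (q(m) = (-3/2)² = 9/4)
q(W(A, 2)) + 225 = 9/4 + 225 = 909/4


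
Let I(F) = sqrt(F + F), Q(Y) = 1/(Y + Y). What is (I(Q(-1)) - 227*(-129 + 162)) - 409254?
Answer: -416745 + I ≈ -4.1675e+5 + 1.0*I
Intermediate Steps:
Q(Y) = 1/(2*Y)
I(F) = sqrt(2)*sqrt(F) (I(F) = sqrt(2*F) = sqrt(2)*sqrt(F))
(I(Q(-1)) - 227*(-129 + 162)) - 409254 = (sqrt(2)*sqrt((1/2)/(-1)) - 227*(-129 + 162)) - 409254 = (sqrt(2)*sqrt((1/2)*(-1)) - 227*33) - 409254 = (sqrt(2)*sqrt(-1/2) - 7491) - 409254 = (sqrt(2)*(I*sqrt(2)/2) - 7491) - 409254 = (I - 7491) - 409254 = (-7491 + I) - 409254 = -416745 + I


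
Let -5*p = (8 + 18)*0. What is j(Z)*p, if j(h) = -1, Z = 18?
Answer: 0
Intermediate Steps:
p = 0 (p = -(8 + 18)*0/5 = -26*0/5 = -⅕*0 = 0)
j(Z)*p = -1*0 = 0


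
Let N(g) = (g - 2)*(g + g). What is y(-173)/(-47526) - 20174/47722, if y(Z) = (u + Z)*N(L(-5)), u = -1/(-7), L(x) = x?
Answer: -95338331/567008943 ≈ -0.16814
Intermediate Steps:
N(g) = 2*g*(-2 + g) (N(g) = (-2 + g)*(2*g) = 2*g*(-2 + g))
u = ⅐ (u = -1*(-⅐) = ⅐ ≈ 0.14286)
y(Z) = 10 + 70*Z (y(Z) = (⅐ + Z)*(2*(-5)*(-2 - 5)) = (⅐ + Z)*(2*(-5)*(-7)) = (⅐ + Z)*70 = 10 + 70*Z)
y(-173)/(-47526) - 20174/47722 = (10 + 70*(-173))/(-47526) - 20174/47722 = (10 - 12110)*(-1/47526) - 20174*1/47722 = -12100*(-1/47526) - 10087/23861 = 6050/23763 - 10087/23861 = -95338331/567008943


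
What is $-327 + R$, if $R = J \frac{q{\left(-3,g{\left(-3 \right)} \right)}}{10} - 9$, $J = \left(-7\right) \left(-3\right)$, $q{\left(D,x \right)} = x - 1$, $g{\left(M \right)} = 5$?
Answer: $- \frac{1638}{5} \approx -327.6$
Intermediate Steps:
$q{\left(D,x \right)} = -1 + x$
$J = 21$
$R = - \frac{3}{5}$ ($R = 21 \frac{-1 + 5}{10} - 9 = 21 \cdot 4 \cdot \frac{1}{10} - 9 = 21 \cdot \frac{2}{5} - 9 = \frac{42}{5} - 9 = - \frac{3}{5} \approx -0.6$)
$-327 + R = -327 - \frac{3}{5} = - \frac{1638}{5}$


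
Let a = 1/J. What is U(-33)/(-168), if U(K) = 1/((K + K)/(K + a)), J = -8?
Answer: -265/88704 ≈ -0.0029875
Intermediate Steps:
a = -⅛ (a = 1/(-8) = -⅛ ≈ -0.12500)
U(K) = (-⅛ + K)/(2*K) (U(K) = 1/((K + K)/(K - ⅛)) = 1/((2*K)/(-⅛ + K)) = 1/(2*K/(-⅛ + K)) = (-⅛ + K)/(2*K))
U(-33)/(-168) = ((1/16)*(-1 + 8*(-33))/(-33))/(-168) = ((1/16)*(-1/33)*(-1 - 264))*(-1/168) = ((1/16)*(-1/33)*(-265))*(-1/168) = (265/528)*(-1/168) = -265/88704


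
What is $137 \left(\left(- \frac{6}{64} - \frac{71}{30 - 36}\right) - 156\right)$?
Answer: $- \frac{1897313}{96} \approx -19764.0$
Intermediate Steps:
$137 \left(\left(- \frac{6}{64} - \frac{71}{30 - 36}\right) - 156\right) = 137 \left(\left(\left(-6\right) \frac{1}{64} - \frac{71}{-6}\right) - 156\right) = 137 \left(\left(- \frac{3}{32} - - \frac{71}{6}\right) - 156\right) = 137 \left(\left(- \frac{3}{32} + \frac{71}{6}\right) - 156\right) = 137 \left(\frac{1127}{96} - 156\right) = 137 \left(- \frac{13849}{96}\right) = - \frac{1897313}{96}$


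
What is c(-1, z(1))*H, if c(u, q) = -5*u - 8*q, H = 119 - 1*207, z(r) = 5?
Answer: 3080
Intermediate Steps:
H = -88 (H = 119 - 207 = -88)
c(u, q) = -8*q - 5*u
c(-1, z(1))*H = (-8*5 - 5*(-1))*(-88) = (-40 + 5)*(-88) = -35*(-88) = 3080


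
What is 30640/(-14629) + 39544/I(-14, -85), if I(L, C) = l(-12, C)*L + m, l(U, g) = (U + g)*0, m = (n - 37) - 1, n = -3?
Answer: -579745416/599789 ≈ -966.58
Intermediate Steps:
m = -41 (m = (-3 - 37) - 1 = -40 - 1 = -41)
l(U, g) = 0
I(L, C) = -41 (I(L, C) = 0*L - 41 = 0 - 41 = -41)
30640/(-14629) + 39544/I(-14, -85) = 30640/(-14629) + 39544/(-41) = 30640*(-1/14629) + 39544*(-1/41) = -30640/14629 - 39544/41 = -579745416/599789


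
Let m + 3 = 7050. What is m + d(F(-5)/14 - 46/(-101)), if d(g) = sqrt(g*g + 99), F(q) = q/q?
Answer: 7047 + sqrt(198495229)/1414 ≈ 7057.0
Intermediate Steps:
F(q) = 1
m = 7047 (m = -3 + 7050 = 7047)
d(g) = sqrt(99 + g**2) (d(g) = sqrt(g**2 + 99) = sqrt(99 + g**2))
m + d(F(-5)/14 - 46/(-101)) = 7047 + sqrt(99 + (1/14 - 46/(-101))**2) = 7047 + sqrt(99 + (1*(1/14) - 46*(-1/101))**2) = 7047 + sqrt(99 + (1/14 + 46/101)**2) = 7047 + sqrt(99 + (745/1414)**2) = 7047 + sqrt(99 + 555025/1999396) = 7047 + sqrt(198495229/1999396) = 7047 + sqrt(198495229)/1414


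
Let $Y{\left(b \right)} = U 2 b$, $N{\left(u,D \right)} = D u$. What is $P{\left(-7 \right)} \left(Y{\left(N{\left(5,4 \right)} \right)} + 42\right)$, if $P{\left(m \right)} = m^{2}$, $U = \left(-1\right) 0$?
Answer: $2058$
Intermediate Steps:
$U = 0$
$Y{\left(b \right)} = 0$ ($Y{\left(b \right)} = 0 \cdot 2 b = 0 b = 0$)
$P{\left(-7 \right)} \left(Y{\left(N{\left(5,4 \right)} \right)} + 42\right) = \left(-7\right)^{2} \left(0 + 42\right) = 49 \cdot 42 = 2058$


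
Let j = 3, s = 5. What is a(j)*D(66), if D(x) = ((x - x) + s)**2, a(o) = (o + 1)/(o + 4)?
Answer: 100/7 ≈ 14.286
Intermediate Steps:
a(o) = (1 + o)/(4 + o)
D(x) = 25 (D(x) = ((x - x) + 5)**2 = (0 + 5)**2 = 5**2 = 25)
a(j)*D(66) = ((1 + 3)/(4 + 3))*25 = (4/7)*25 = 100/7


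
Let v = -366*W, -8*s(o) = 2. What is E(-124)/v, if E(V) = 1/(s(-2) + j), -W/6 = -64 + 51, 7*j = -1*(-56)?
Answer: -1/221247 ≈ -4.5198e-6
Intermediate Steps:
j = 8 (j = (-1*(-56))/7 = (⅐)*56 = 8)
s(o) = -¼ (s(o) = -⅛*2 = -¼)
W = 78 (W = -6*(-64 + 51) = -6*(-13) = 78)
E(V) = 4/31 (E(V) = 1/(-¼ + 8) = 1/(31/4) = 4/31)
v = -28548 (v = -366*78 = -28548)
E(-124)/v = (4/31)/(-28548) = (4/31)*(-1/28548) = -1/221247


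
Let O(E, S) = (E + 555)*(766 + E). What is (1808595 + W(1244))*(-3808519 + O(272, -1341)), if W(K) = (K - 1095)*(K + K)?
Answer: -6429158325551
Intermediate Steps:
O(E, S) = (555 + E)*(766 + E)
W(K) = 2*K*(-1095 + K) (W(K) = (-1095 + K)*(2*K) = 2*K*(-1095 + K))
(1808595 + W(1244))*(-3808519 + O(272, -1341)) = (1808595 + 2*1244*(-1095 + 1244))*(-3808519 + (425130 + 272² + 1321*272)) = (1808595 + 2*1244*149)*(-3808519 + (425130 + 73984 + 359312)) = (1808595 + 370712)*(-3808519 + 858426) = 2179307*(-2950093) = -6429158325551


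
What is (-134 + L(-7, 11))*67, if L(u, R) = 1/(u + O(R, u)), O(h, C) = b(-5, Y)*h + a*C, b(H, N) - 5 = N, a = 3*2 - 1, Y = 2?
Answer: -314163/35 ≈ -8976.1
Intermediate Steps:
a = 5 (a = 6 - 1 = 5)
b(H, N) = 5 + N
O(h, C) = 5*C + 7*h (O(h, C) = (5 + 2)*h + 5*C = 7*h + 5*C = 5*C + 7*h)
L(u, R) = 1/(6*u + 7*R) (L(u, R) = 1/(u + (5*u + 7*R)) = 1/(6*u + 7*R))
(-134 + L(-7, 11))*67 = (-134 + 1/(6*(-7) + 7*11))*67 = (-134 + 1/(-42 + 77))*67 = (-134 + 1/35)*67 = -4689/35*67 = -314163/35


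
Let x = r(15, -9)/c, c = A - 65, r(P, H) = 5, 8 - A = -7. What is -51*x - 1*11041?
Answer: -110359/10 ≈ -11036.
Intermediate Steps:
A = 15 (A = 8 - 1*(-7) = 8 + 7 = 15)
c = -50 (c = 15 - 65 = -50)
x = -⅒ (x = 5/(-50) = 5*(-1/50) = -⅒ ≈ -0.10000)
-51*x - 1*11041 = -51*(-⅒) - 1*11041 = 51/10 - 11041 = -110359/10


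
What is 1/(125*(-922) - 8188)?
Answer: -1/123438 ≈ -8.1012e-6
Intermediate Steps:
1/(125*(-922) - 8188) = 1/(-115250 - 8188) = 1/(-123438) = -1/123438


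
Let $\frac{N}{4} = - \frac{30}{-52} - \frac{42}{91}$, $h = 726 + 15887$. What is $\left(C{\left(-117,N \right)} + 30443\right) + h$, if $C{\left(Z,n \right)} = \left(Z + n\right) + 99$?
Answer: $\frac{611500}{13} \approx 47038.0$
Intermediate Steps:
$h = 16613$
$N = \frac{6}{13}$ ($N = 4 \left(- \frac{30}{-52} - \frac{42}{91}\right) = 4 \left(\left(-30\right) \left(- \frac{1}{52}\right) - \frac{6}{13}\right) = 4 \left(\frac{15}{26} - \frac{6}{13}\right) = 4 \cdot \frac{3}{26} = \frac{6}{13} \approx 0.46154$)
$C{\left(Z,n \right)} = 99 + Z + n$
$\left(C{\left(-117,N \right)} + 30443\right) + h = \left(\left(99 - 117 + \frac{6}{13}\right) + 30443\right) + 16613 = \left(- \frac{228}{13} + 30443\right) + 16613 = \frac{395531}{13} + 16613 = \frac{611500}{13}$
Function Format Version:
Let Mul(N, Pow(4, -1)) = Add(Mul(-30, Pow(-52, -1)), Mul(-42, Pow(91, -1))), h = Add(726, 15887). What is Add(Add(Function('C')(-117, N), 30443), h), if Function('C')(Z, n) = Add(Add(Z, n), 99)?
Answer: Rational(611500, 13) ≈ 47038.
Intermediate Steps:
h = 16613
N = Rational(6, 13) (N = Mul(4, Add(Mul(-30, Pow(-52, -1)), Mul(-42, Pow(91, -1)))) = Mul(4, Add(Mul(-30, Rational(-1, 52)), Mul(-42, Rational(1, 91)))) = Mul(4, Add(Rational(15, 26), Rational(-6, 13))) = Mul(4, Rational(3, 26)) = Rational(6, 13) ≈ 0.46154)
Function('C')(Z, n) = Add(99, Z, n)
Add(Add(Function('C')(-117, N), 30443), h) = Add(Add(Add(99, -117, Rational(6, 13)), 30443), 16613) = Add(Add(Rational(-228, 13), 30443), 16613) = Add(Rational(395531, 13), 16613) = Rational(611500, 13)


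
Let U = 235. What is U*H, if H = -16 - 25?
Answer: -9635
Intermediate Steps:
H = -41
U*H = 235*(-41) = -9635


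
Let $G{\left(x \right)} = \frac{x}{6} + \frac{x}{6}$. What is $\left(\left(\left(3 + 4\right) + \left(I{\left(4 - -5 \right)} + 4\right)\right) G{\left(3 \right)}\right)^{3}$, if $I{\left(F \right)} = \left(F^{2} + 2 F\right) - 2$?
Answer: $1259712$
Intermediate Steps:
$I{\left(F \right)} = -2 + F^{2} + 2 F$
$G{\left(x \right)} = \frac{x}{3}$ ($G{\left(x \right)} = x \frac{1}{6} + x \frac{1}{6} = \frac{x}{6} + \frac{x}{6} = \frac{x}{3}$)
$\left(\left(\left(3 + 4\right) + \left(I{\left(4 - -5 \right)} + 4\right)\right) G{\left(3 \right)}\right)^{3} = \left(\left(\left(3 + 4\right) + \left(\left(-2 + \left(4 - -5\right)^{2} + 2 \left(4 - -5\right)\right) + 4\right)\right) \frac{1}{3} \cdot 3\right)^{3} = \left(\left(7 + \left(\left(-2 + \left(4 + 5\right)^{2} + 2 \left(4 + 5\right)\right) + 4\right)\right) 1\right)^{3} = \left(\left(7 + \left(\left(-2 + 9^{2} + 2 \cdot 9\right) + 4\right)\right) 1\right)^{3} = \left(\left(7 + \left(\left(-2 + 81 + 18\right) + 4\right)\right) 1\right)^{3} = \left(\left(7 + \left(97 + 4\right)\right) 1\right)^{3} = \left(\left(7 + 101\right) 1\right)^{3} = \left(108 \cdot 1\right)^{3} = 108^{3} = 1259712$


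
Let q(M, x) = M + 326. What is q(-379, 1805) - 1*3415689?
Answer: -3415742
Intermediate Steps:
q(M, x) = 326 + M
q(-379, 1805) - 1*3415689 = (326 - 379) - 1*3415689 = -53 - 3415689 = -3415742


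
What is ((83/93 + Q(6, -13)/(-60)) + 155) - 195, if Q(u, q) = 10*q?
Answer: -6871/186 ≈ -36.941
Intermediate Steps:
((83/93 + Q(6, -13)/(-60)) + 155) - 195 = ((83/93 + (10*(-13))/(-60)) + 155) - 195 = ((83*(1/93) - 130*(-1/60)) + 155) - 195 = ((83/93 + 13/6) + 155) - 195 = (569/186 + 155) - 195 = 29399/186 - 195 = -6871/186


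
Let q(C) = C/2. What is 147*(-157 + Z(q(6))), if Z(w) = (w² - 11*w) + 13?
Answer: -24696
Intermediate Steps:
q(C) = C/2 (q(C) = C*(½) = C/2)
Z(w) = 13 + w² - 11*w
147*(-157 + Z(q(6))) = 147*(-157 + (13 + ((½)*6)² - 11*6/2)) = 147*(-157 + (13 + 3² - 11*3)) = 147*(-157 + (13 + 9 - 33)) = 147*(-157 - 11) = 147*(-168) = -24696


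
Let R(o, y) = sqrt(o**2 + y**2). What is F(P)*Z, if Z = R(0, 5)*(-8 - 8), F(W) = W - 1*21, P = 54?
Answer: -2640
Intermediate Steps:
F(W) = -21 + W (F(W) = W - 21 = -21 + W)
Z = -80 (Z = sqrt(0**2 + 5**2)*(-8 - 8) = sqrt(0 + 25)*(-16) = sqrt(25)*(-16) = 5*(-16) = -80)
F(P)*Z = (-21 + 54)*(-80) = 33*(-80) = -2640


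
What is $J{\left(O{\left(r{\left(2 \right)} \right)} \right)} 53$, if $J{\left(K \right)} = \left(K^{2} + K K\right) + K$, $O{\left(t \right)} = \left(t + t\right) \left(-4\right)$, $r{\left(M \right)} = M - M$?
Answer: $0$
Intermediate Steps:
$r{\left(M \right)} = 0$
$O{\left(t \right)} = - 8 t$ ($O{\left(t \right)} = 2 t \left(-4\right) = - 8 t$)
$J{\left(K \right)} = K + 2 K^{2}$ ($J{\left(K \right)} = \left(K^{2} + K^{2}\right) + K = 2 K^{2} + K = K + 2 K^{2}$)
$J{\left(O{\left(r{\left(2 \right)} \right)} \right)} 53 = \left(-8\right) 0 \left(1 + 2 \left(\left(-8\right) 0\right)\right) 53 = 0 \left(1 + 2 \cdot 0\right) 53 = 0 \left(1 + 0\right) 53 = 0 \cdot 1 \cdot 53 = 0 \cdot 53 = 0$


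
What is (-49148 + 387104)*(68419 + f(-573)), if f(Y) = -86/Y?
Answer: 4416428496796/191 ≈ 2.3123e+10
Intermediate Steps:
(-49148 + 387104)*(68419 + f(-573)) = (-49148 + 387104)*(68419 - 86/(-573)) = 337956*(68419 - 86*(-1/573)) = 337956*(68419 + 86/573) = 337956*(39204173/573) = 4416428496796/191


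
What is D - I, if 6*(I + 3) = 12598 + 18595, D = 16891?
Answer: 70171/6 ≈ 11695.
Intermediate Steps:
I = 31175/6 (I = -3 + (12598 + 18595)/6 = -3 + (⅙)*31193 = -3 + 31193/6 = 31175/6 ≈ 5195.8)
D - I = 16891 - 1*31175/6 = 16891 - 31175/6 = 70171/6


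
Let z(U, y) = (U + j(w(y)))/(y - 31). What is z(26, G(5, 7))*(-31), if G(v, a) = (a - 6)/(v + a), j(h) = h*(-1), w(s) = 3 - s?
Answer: 8587/371 ≈ 23.146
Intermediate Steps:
j(h) = -h
G(v, a) = (-6 + a)/(a + v)
z(U, y) = (-3 + U + y)/(-31 + y) (z(U, y) = (U - (3 - y))/(y - 31) = (U + (-3 + y))/(-31 + y) = (-3 + U + y)/(-31 + y))
z(26, G(5, 7))*(-31) = ((-3 + 26 + (-6 + 7)/(7 + 5))/(-31 + (-6 + 7)/(7 + 5)))*(-31) = ((-3 + 26 + 1/12)/(-31 + 1/12))*(-31) = ((277/12)/(-371/12))*(-31) = -12/371*277/12*(-31) = -277/371*(-31) = 8587/371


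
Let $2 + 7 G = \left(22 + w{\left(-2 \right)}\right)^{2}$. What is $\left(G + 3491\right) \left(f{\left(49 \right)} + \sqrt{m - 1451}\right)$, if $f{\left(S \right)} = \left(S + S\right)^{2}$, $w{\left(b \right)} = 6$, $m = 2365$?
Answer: $34600468 + \frac{25219 \sqrt{914}}{7} \approx 3.4709 \cdot 10^{7}$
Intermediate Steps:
$G = \frac{782}{7}$ ($G = - \frac{2}{7} + \frac{\left(22 + 6\right)^{2}}{7} = - \frac{2}{7} + \frac{28^{2}}{7} = - \frac{2}{7} + \frac{1}{7} \cdot 784 = - \frac{2}{7} + 112 = \frac{782}{7} \approx 111.71$)
$f{\left(S \right)} = 4 S^{2}$ ($f{\left(S \right)} = \left(2 S\right)^{2} = 4 S^{2}$)
$\left(G + 3491\right) \left(f{\left(49 \right)} + \sqrt{m - 1451}\right) = \left(\frac{782}{7} + 3491\right) \left(4 \cdot 49^{2} + \sqrt{2365 - 1451}\right) = \frac{25219 \left(4 \cdot 2401 + \sqrt{914}\right)}{7} = \frac{25219 \left(9604 + \sqrt{914}\right)}{7} = 34600468 + \frac{25219 \sqrt{914}}{7}$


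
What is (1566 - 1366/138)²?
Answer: 11528531641/4761 ≈ 2.4215e+6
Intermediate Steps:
(1566 - 1366/138)² = (1566 - 1366*1/138)² = (1566 - 683/69)² = (107371/69)² = 11528531641/4761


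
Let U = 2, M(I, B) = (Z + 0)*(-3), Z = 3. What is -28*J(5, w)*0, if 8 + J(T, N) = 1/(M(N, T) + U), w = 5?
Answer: 0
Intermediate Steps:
M(I, B) = -9 (M(I, B) = (3 + 0)*(-3) = 3*(-3) = -9)
J(T, N) = -57/7 (J(T, N) = -8 + 1/(-9 + 2) = -8 + 1/(-7) = -8 - ⅐ = -57/7)
-28*J(5, w)*0 = -28*(-57/7)*0 = 228*0 = 0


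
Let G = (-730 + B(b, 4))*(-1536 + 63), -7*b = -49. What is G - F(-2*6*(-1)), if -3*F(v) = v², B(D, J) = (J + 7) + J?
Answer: 1053243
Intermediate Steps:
b = 7 (b = -⅐*(-49) = 7)
B(D, J) = 7 + 2*J (B(D, J) = (7 + J) + J = 7 + 2*J)
G = 1053195 (G = (-730 + (7 + 2*4))*(-1536 + 63) = (-730 + (7 + 8))*(-1473) = (-730 + 15)*(-1473) = -715*(-1473) = 1053195)
F(v) = -v²/3
G - F(-2*6*(-1)) = 1053195 - (-1)*(-2*6*(-1))²/3 = 1053195 - (-1)*(-12*(-1))²/3 = 1053195 - (-1)*12²/3 = 1053195 - (-1)*144/3 = 1053195 - 1*(-48) = 1053195 + 48 = 1053243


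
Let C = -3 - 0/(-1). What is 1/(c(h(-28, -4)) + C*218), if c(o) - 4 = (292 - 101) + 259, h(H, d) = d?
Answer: -1/200 ≈ -0.0050000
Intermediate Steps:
C = -3 (C = -3 - 0*(-1) = -3 - 1*0 = -3 + 0 = -3)
c(o) = 454 (c(o) = 4 + ((292 - 101) + 259) = 4 + (191 + 259) = 4 + 450 = 454)
1/(c(h(-28, -4)) + C*218) = 1/(454 - 3*218) = 1/(454 - 654) = 1/(-200) = -1/200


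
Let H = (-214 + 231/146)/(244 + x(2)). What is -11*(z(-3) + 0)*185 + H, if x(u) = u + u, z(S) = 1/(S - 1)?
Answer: 18389807/36208 ≈ 507.89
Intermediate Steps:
z(S) = 1/(-1 + S)
x(u) = 2*u
H = -31013/36208 (H = (-214 + 231/146)/(244 + 2*2) = (-214 + 231*(1/146))/(244 + 4) = (-214 + 231/146)/248 = -31013/146*1/248 = -31013/36208 ≈ -0.85652)
-11*(z(-3) + 0)*185 + H = -11*(1/(-1 - 3) + 0)*185 - 31013/36208 = -11*(1/(-4) + 0)*185 - 31013/36208 = -11*(-¼ + 0)*185 - 31013/36208 = -11*(-¼)*185 - 31013/36208 = (11/4)*185 - 31013/36208 = 2035/4 - 31013/36208 = 18389807/36208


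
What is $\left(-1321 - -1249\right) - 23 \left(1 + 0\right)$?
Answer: $-95$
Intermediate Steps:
$\left(-1321 - -1249\right) - 23 \left(1 + 0\right) = \left(-1321 + 1249\right) - 23 = -72 - 23 = -95$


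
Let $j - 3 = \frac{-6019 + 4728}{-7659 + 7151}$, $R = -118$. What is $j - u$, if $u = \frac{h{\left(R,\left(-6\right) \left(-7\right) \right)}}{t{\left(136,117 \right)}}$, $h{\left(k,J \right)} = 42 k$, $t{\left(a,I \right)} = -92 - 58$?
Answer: $- \frac{349233}{12700} \approx -27.499$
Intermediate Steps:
$t{\left(a,I \right)} = -150$ ($t{\left(a,I \right)} = -92 - 58 = -150$)
$u = \frac{826}{25}$ ($u = \frac{42 \left(-118\right)}{-150} = \left(-4956\right) \left(- \frac{1}{150}\right) = \frac{826}{25} \approx 33.04$)
$j = \frac{2815}{508}$ ($j = 3 + \frac{-6019 + 4728}{-7659 + 7151} = 3 - \frac{1291}{-508} = 3 - - \frac{1291}{508} = 3 + \frac{1291}{508} = \frac{2815}{508} \approx 5.5413$)
$j - u = \frac{2815}{508} - \frac{826}{25} = - \frac{349233}{12700}$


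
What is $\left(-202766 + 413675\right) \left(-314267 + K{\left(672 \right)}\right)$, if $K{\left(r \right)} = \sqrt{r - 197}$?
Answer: $-66281738703 + 1054545 \sqrt{19} \approx -6.6277 \cdot 10^{10}$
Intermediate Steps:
$K{\left(r \right)} = \sqrt{-197 + r}$
$\left(-202766 + 413675\right) \left(-314267 + K{\left(672 \right)}\right) = \left(-202766 + 413675\right) \left(-314267 + \sqrt{-197 + 672}\right) = 210909 \left(-314267 + \sqrt{475}\right) = 210909 \left(-314267 + 5 \sqrt{19}\right) = -66281738703 + 1054545 \sqrt{19}$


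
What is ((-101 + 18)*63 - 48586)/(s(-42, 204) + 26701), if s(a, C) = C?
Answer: -10763/5381 ≈ -2.0002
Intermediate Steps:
((-101 + 18)*63 - 48586)/(s(-42, 204) + 26701) = ((-101 + 18)*63 - 48586)/(204 + 26701) = (-83*63 - 48586)/26905 = (-5229 - 48586)*(1/26905) = -53815*1/26905 = -10763/5381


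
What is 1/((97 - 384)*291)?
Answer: -1/83517 ≈ -1.1974e-5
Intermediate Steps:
1/((97 - 384)*291) = 1/(-287*291) = 1/(-83517) = -1/83517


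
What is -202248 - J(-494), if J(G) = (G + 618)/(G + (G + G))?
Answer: -149865706/741 ≈ -2.0225e+5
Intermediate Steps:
J(G) = (618 + G)/(3*G) (J(G) = (618 + G)/(G + 2*G) = (618 + G)/((3*G)) = (618 + G)*(1/(3*G)) = (618 + G)/(3*G))
-202248 - J(-494) = -202248 - (618 - 494)/(3*(-494)) = -202248 - (-1)*124/(3*494) = -202248 - 1*(-62/741) = -202248 + 62/741 = -149865706/741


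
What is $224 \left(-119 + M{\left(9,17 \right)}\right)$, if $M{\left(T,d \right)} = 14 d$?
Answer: $26656$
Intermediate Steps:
$224 \left(-119 + M{\left(9,17 \right)}\right) = 224 \left(-119 + 14 \cdot 17\right) = 224 \left(-119 + 238\right) = 224 \cdot 119 = 26656$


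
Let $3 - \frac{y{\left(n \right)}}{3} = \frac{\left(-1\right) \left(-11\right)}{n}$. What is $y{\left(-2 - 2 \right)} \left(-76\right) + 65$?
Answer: $-1246$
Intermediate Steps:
$y{\left(n \right)} = 9 - \frac{33}{n}$ ($y{\left(n \right)} = 9 - 3 \frac{\left(-1\right) \left(-11\right)}{n} = 9 - 3 \frac{11}{n} = 9 - \frac{33}{n}$)
$y{\left(-2 - 2 \right)} \left(-76\right) + 65 = \left(9 - \frac{33}{-2 - 2}\right) \left(-76\right) + 65 = \left(9 - \frac{33}{-4}\right) \left(-76\right) + 65 = \left(9 - - \frac{33}{4}\right) \left(-76\right) + 65 = \left(9 + \frac{33}{4}\right) \left(-76\right) + 65 = \frac{69}{4} \left(-76\right) + 65 = -1311 + 65 = -1246$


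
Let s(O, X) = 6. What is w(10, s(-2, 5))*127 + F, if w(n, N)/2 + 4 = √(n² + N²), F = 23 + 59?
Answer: -934 + 508*√34 ≈ 2028.1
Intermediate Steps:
F = 82
w(n, N) = -8 + 2*√(N² + n²) (w(n, N) = -8 + 2*√(n² + N²) = -8 + 2*√(N² + n²))
w(10, s(-2, 5))*127 + F = (-8 + 2*√(6² + 10²))*127 + 82 = (-8 + 2*√(36 + 100))*127 + 82 = (-8 + 2*√136)*127 + 82 = (-8 + 2*(2*√34))*127 + 82 = (-8 + 4*√34)*127 + 82 = (-1016 + 508*√34) + 82 = -934 + 508*√34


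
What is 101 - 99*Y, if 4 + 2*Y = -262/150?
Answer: 19273/50 ≈ 385.46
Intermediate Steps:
Y = -431/150 (Y = -2 + (-262/150)/2 = -2 + (-262*1/150)/2 = -2 + (½)*(-131/75) = -2 - 131/150 = -431/150 ≈ -2.8733)
101 - 99*Y = 101 - 99*(-431/150) = 101 + 14223/50 = 19273/50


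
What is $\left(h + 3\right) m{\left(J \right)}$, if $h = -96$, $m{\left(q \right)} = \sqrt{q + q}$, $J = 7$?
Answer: $- 93 \sqrt{14} \approx -347.97$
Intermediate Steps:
$m{\left(q \right)} = \sqrt{2} \sqrt{q}$ ($m{\left(q \right)} = \sqrt{2 q} = \sqrt{2} \sqrt{q}$)
$\left(h + 3\right) m{\left(J \right)} = \left(-96 + 3\right) \sqrt{2} \sqrt{7} = - 93 \sqrt{14}$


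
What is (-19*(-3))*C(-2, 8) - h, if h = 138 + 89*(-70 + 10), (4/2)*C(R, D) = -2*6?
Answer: 4860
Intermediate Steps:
C(R, D) = -6 (C(R, D) = (-2*6)/2 = (1/2)*(-12) = -6)
h = -5202 (h = 138 + 89*(-60) = 138 - 5340 = -5202)
(-19*(-3))*C(-2, 8) - h = -19*(-3)*(-6) - 1*(-5202) = 57*(-6) + 5202 = -342 + 5202 = 4860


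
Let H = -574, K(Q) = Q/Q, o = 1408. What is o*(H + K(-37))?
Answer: -806784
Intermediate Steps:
K(Q) = 1
o*(H + K(-37)) = 1408*(-574 + 1) = 1408*(-573) = -806784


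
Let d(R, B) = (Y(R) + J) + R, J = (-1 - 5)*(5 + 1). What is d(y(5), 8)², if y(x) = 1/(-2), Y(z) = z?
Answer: 1369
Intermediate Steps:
J = -36 (J = -6*6 = -36)
y(x) = -½
d(R, B) = -36 + 2*R (d(R, B) = (R - 36) + R = (-36 + R) + R = -36 + 2*R)
d(y(5), 8)² = (-36 + 2*(-½))² = (-36 - 1)² = (-37)² = 1369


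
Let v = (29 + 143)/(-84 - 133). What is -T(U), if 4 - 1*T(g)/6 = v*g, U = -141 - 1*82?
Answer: 224928/217 ≈ 1036.5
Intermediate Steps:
U = -223 (U = -141 - 82 = -223)
v = -172/217 (v = 172/(-217) = 172*(-1/217) = -172/217 ≈ -0.79263)
T(g) = 24 + 1032*g/217 (T(g) = 24 - (-1032)*g/217 = 24 + 1032*g/217)
-T(U) = -(24 + (1032/217)*(-223)) = -(24 - 230136/217) = -1*(-224928/217) = 224928/217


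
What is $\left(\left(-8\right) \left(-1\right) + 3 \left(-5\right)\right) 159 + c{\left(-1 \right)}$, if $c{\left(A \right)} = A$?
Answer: $-1114$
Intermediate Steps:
$\left(\left(-8\right) \left(-1\right) + 3 \left(-5\right)\right) 159 + c{\left(-1 \right)} = \left(\left(-8\right) \left(-1\right) + 3 \left(-5\right)\right) 159 - 1 = \left(8 - 15\right) 159 - 1 = \left(-7\right) 159 - 1 = -1113 - 1 = -1114$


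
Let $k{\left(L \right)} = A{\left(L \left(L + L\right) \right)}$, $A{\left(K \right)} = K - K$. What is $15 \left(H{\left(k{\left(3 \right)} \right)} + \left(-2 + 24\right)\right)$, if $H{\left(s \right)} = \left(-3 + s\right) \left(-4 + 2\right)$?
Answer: $420$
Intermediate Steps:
$A{\left(K \right)} = 0$
$k{\left(L \right)} = 0$
$H{\left(s \right)} = 6 - 2 s$ ($H{\left(s \right)} = \left(-3 + s\right) \left(-2\right) = 6 - 2 s$)
$15 \left(H{\left(k{\left(3 \right)} \right)} + \left(-2 + 24\right)\right) = 15 \left(\left(6 - 0\right) + \left(-2 + 24\right)\right) = 15 \left(\left(6 + 0\right) + 22\right) = 15 \left(6 + 22\right) = 15 \cdot 28 = 420$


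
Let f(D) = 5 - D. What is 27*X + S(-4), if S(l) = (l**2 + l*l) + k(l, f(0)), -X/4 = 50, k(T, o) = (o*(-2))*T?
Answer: -5328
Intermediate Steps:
k(T, o) = -2*T*o (k(T, o) = (-2*o)*T = -2*T*o)
X = -200 (X = -4*50 = -200)
S(l) = -10*l + 2*l**2 (S(l) = (l**2 + l*l) - 2*l*(5 - 1*0) = (l**2 + l**2) - 2*l*(5 + 0) = 2*l**2 - 2*l*5 = 2*l**2 - 10*l = -10*l + 2*l**2)
27*X + S(-4) = 27*(-200) + 2*(-4)*(-5 - 4) = -5400 + 2*(-4)*(-9) = -5400 + 72 = -5328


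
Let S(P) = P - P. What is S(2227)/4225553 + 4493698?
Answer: 4493698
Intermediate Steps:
S(P) = 0
S(2227)/4225553 + 4493698 = 0/4225553 + 4493698 = 0*(1/4225553) + 4493698 = 0 + 4493698 = 4493698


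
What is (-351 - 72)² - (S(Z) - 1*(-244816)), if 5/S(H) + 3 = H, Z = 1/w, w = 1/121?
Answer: -7774671/118 ≈ -65887.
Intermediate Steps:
w = 1/121 ≈ 0.0082645
Z = 121 (Z = 1/(1/121) = 121)
S(H) = 5/(-3 + H)
(-351 - 72)² - (S(Z) - 1*(-244816)) = (-351 - 72)² - (5/(-3 + 121) - 1*(-244816)) = (-423)² - (5/118 + 244816) = 178929 - (5*(1/118) + 244816) = 178929 - (5/118 + 244816) = 178929 - 1*28888293/118 = 178929 - 28888293/118 = -7774671/118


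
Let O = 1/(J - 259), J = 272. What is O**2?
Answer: 1/169 ≈ 0.0059172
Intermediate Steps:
O = 1/13 (O = 1/(272 - 259) = 1/13 ≈ 0.076923)
O**2 = (1/13)**2 = 1/169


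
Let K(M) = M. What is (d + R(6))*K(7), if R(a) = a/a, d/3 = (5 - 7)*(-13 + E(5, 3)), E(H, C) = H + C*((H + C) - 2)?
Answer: -413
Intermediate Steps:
E(H, C) = H + C*(-2 + C + H) (E(H, C) = H + C*((C + H) - 2) = H + C*(-2 + C + H))
d = -60 (d = 3*((5 - 7)*(-13 + (5 + 3² - 2*3 + 3*5))) = 3*(-2*(-13 + (5 + 9 - 6 + 15))) = 3*(-2*(-13 + 23)) = 3*(-2*10) = 3*(-20) = -60)
R(a) = 1
(d + R(6))*K(7) = (-60 + 1)*7 = -59*7 = -413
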